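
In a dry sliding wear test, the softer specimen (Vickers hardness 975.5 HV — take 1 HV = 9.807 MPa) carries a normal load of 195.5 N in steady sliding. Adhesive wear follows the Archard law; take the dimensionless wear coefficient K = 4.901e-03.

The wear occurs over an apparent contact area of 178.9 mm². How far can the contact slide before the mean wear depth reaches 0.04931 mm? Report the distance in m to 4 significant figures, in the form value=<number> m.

value=88.08 m

The intermediates are displayed rounded. All arithmetic runs at full float precision — one final rounding, at 4 significant digits.
Convert: Hardness H = 975.5 HV × 9.807 MPa/HV = 9567 MPa = 9.567e+09 Pa.
Convert: Contact area A = 178.9 mm² = 1.789e-04 m².
Convert: Depth limit h_lim = 0.04931 mm = 4.931e-05 m.
Working in SI base units: W = 195.5 N, H = 9.567e+09 Pa, K = 4.901e-03.
Volume at the limit: V_lim = h_lim·A = 4.931e-05 · 1.789e-04 = 8.822e-09 m³.
Sliding life L = V_lim·H/(K·W) = 8.822e-09 · 9.567e+09 / (4.901e-03 · 195.5) = 88.08 m.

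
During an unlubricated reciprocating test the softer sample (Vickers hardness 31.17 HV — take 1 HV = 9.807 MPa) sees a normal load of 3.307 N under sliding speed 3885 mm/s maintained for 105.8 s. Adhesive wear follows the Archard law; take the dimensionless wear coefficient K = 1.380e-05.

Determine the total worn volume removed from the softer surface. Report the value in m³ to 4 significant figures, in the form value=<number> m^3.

Intermediates are displayed rounded — every step holds full precision — a lone final rounding to four significant digits.
Convert: Sliding speed v = 3885 mm/s = 3.885 m/s. Total distance L = v·t = 3.885 m/s × 105.8 s = 411.0 m.
Convert: Hardness H = 31.17 HV × 9.807 MPa/HV = 305.7 MPa = 3.057e+08 Pa.
In SI base units, W = 3.307 N, H = 3.057e+08 Pa, K = 1.380e-05.
Volume removed: V = K·W·L/H = 1.380e-05 · 3.307 · 411.0 / 3.057e+08 = 6.136e-11 m³.

value=6.136e-11 m^3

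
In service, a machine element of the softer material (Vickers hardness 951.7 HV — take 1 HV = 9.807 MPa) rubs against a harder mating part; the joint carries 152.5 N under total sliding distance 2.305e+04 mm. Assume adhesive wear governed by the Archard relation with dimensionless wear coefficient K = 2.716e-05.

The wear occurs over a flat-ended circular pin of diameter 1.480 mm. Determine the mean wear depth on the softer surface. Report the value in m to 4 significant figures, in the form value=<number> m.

value=5.946e-06 m

Intermediates are shown rounded; the computation carries full precision. Rounded just once, at 4 significant figures.
Path length L = 2.305e+04 mm = 23.05 m.
Hardness H = 951.7 HV × 9.807 MPa/HV = 9333 MPa = 9.333e+09 Pa.
Pin diameter d = 1.480 mm = 0.001480 m. Contact area A = π·d²/4 = π·(0.001480 m)²/4 = 1.720e-06 m².
In SI base units, W = 152.5 N, H = 9.333e+09 Pa, K = 2.716e-05.
Archard relation: V = K·W·L/H = 2.716e-05 · 152.5 · 23.05 / 9.333e+09 = 1.023e-11 m³.
Depth of wear h = V/A = 1.023e-11 / 1.720e-06 = 5.946e-06 m.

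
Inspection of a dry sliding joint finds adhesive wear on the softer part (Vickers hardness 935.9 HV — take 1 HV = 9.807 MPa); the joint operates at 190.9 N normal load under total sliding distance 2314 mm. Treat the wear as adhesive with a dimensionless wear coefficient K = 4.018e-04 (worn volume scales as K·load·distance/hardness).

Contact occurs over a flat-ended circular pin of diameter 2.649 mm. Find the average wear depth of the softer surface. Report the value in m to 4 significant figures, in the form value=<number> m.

value=3.509e-06 m

All arithmetic holds exact precision, and intermediates are printed rounded. Rounded just once, at four significant figures.
Convert: Sliding distance L = 2314 mm = 2.314 m.
Convert: Hardness H = 935.9 HV × 9.807 MPa/HV = 9178 MPa = 9.178e+09 Pa.
Convert: Pin diameter d = 2.649 mm = 0.002649 m. Contact area A = π·d²/4 = π·(0.002649 m)²/4 = 5.511e-06 m².
Restated in SI base units: W = 190.9 N, H = 9.178e+09 Pa, K = 4.018e-04.
Archard volume V = K·W·L/H = 4.018e-04 · 190.9 · 2.314 / 9.178e+09 = 1.934e-11 m³.
Depth of wear h = V/A = 1.934e-11 / 5.511e-06 = 3.509e-06 m.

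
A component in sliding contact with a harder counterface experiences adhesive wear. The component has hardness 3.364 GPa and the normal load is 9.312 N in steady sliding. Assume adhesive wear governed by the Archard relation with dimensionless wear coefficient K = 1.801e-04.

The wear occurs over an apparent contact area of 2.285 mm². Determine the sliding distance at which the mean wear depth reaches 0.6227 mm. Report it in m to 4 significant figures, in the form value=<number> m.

All arithmetic keeps full float precision. Intermediate values are displayed rounded — rounded once at the end: four significant figures.
Hardness H = 3.364 GPa = 3.364e+09 Pa.
Contact area A = 2.285 mm² = 2.285e-06 m².
Depth limit h_lim = 0.6227 mm = 6.227e-04 m.
SI base units throughout: W = 9.312 N, H = 3.364e+09 Pa, K = 1.801e-04.
Allowed volume V_lim = h_lim·A = 6.227e-04 · 2.285e-06 = 1.423e-09 m³.
So the life L = V_lim·H/(K·W) = 1.423e-09 · 3.364e+09 / (1.801e-04 · 9.312) = 2854 m.

value=2854 m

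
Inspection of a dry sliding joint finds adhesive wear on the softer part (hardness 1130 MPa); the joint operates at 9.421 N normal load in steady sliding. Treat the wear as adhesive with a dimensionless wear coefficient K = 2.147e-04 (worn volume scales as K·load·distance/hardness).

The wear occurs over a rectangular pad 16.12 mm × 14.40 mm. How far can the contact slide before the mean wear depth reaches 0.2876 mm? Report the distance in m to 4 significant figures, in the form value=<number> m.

value=3.730e+04 m

The algebra holds full precision — intermediate values appear rounded; one final rounding: 4 significant digits.
Convert: Hardness H = 1130 MPa = 1.130e+09 Pa.
Convert: Pad sides 16.12 mm × 14.40 mm = 0.01612 m × 0.01440 m. Contact area A = 0.01612 m × 0.01440 m = 2.321e-04 m².
Convert: Depth limit h_lim = 0.2876 mm = 2.876e-04 m.
Working in SI base units: W = 9.421 N, H = 1.130e+09 Pa, K = 2.147e-04.
Allowed volume V_lim = h_lim·A = 2.876e-04 · 2.321e-04 = 6.676e-08 m³.
Life L = V_lim·H/(K·W) = 6.676e-08 · 1.130e+09 / (2.147e-04 · 9.421) = 3.730e+04 m.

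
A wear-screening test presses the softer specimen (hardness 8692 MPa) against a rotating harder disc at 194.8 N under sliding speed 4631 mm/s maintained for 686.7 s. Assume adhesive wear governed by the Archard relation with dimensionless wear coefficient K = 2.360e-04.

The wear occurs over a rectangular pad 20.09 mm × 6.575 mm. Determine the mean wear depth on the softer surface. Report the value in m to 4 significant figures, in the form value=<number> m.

Intermediate values appear rounded. Every step keeps full precision — one final rounding: four significant digits.
Sliding speed v = 4631 mm/s = 4.631 m/s. The distance L = v·t = 4.631 m/s × 686.7 s = 3180 m.
Hardness H = 8692 MPa = 8.692e+09 Pa.
Pad sides 20.09 mm × 6.575 mm = 0.02009 m × 0.006575 m. Contact area A = 0.02009 m × 0.006575 m = 1.321e-04 m².
Expressed in SI base units: W = 194.8 N, H = 8.692e+09 Pa, K = 2.360e-04.
Archard volume V = K·W·L/H = 2.360e-04 · 194.8 · 3180 / 8.692e+09 = 1.682e-08 m³.
Depth h = V/A = 1.682e-08 / 1.321e-04 = 1.273e-04 m.

value=1.273e-04 m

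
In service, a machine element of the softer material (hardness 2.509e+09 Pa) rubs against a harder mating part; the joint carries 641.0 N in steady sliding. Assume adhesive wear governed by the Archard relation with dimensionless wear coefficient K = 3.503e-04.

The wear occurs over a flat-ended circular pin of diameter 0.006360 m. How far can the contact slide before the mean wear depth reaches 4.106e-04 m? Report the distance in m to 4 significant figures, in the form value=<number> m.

value=145.8 m

All arithmetic runs at exact precision — quoted intermediates are rounded — rounded just once: 4 significant digits.
Convert: Contact area A = π·d²/4 = π·(0.006360 m)²/4 = 3.177e-05 m².
As SI base values: W = 641.0 N, H = 2.509e+09 Pa, K = 3.503e-04.
Wearable volume V_lim = h_lim·A = 4.106e-04 · 3.177e-05 = 1.304e-08 m³.
Inverting, life L = V_lim·H/(K·W) = 1.304e-08 · 2.509e+09 / (3.503e-04 · 641.0) = 145.8 m.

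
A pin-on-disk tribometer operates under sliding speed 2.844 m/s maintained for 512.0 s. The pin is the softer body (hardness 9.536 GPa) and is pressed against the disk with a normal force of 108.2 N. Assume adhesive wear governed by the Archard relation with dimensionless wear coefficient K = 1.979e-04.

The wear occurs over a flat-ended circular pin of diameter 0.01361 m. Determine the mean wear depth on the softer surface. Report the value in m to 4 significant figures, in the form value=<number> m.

All working math runs at exact precision; intermediates are printed rounded — rounded once at the end, at four significant figures.
Total distance L = v·t = 2.844 m/s × 512.0 s = 1456 m.
Hardness H = 9.536 GPa = 9.536e+09 Pa.
Contact area A = π·d²/4 = π·(0.01361 m)²/4 = 1.455e-04 m².
Expressed in SI base units: W = 108.2 N, H = 9.536e+09 Pa, K = 1.979e-04.
Wear volume V = K·W·L/H = 1.979e-04 · 108.2 · 1456 / 9.536e+09 = 3.270e-09 m³.
Depth of wear h = V/A = 3.270e-09 / 1.455e-04 = 2.248e-05 m.

value=2.248e-05 m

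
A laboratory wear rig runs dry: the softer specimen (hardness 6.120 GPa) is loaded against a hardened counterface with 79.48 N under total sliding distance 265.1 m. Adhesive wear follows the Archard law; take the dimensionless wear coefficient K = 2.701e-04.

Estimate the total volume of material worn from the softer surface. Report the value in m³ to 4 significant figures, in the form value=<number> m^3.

Intermediate values are printed rounded. Every step keeps full float precision; one final rounding, at 4 significant digits.
Hardness H = 6.120 GPa = 6.120e+09 Pa.
Collected in SI base units: W = 79.48 N, H = 6.120e+09 Pa, K = 2.701e-04.
The Archard volume V = K·W·L/H = 2.701e-04 · 79.48 · 265.1 / 6.120e+09 = 9.299e-10 m³.

value=9.299e-10 m^3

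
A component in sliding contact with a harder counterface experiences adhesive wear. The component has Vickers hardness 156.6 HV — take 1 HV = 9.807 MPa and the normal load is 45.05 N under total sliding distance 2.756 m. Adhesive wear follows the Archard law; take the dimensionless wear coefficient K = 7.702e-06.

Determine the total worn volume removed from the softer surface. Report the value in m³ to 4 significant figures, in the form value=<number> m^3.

value=6.227e-13 m^3

Intermediate values are displayed rounded — the algebra runs at full precision — a single final rounding: four significant figures.
Hardness H = 156.6 HV × 9.807 MPa/HV = 1536 MPa = 1.536e+09 Pa.
Working in SI base units: W = 45.05 N, H = 1.536e+09 Pa, K = 7.702e-06.
Archard relation: V = K·W·L/H = 7.702e-06 · 45.05 · 2.756 / 1.536e+09 = 6.227e-13 m³.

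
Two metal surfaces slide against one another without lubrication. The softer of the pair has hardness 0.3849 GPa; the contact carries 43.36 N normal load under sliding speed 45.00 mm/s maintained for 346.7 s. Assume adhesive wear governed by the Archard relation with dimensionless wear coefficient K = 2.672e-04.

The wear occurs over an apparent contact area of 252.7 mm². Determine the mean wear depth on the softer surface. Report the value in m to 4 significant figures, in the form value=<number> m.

value=1.858e-06 m

Each operation keeps exact precision — intermediate values are printed rounded; one last rounding: 4 significant digits.
Convert: Sliding speed v = 45.00 mm/s = 0.04500 m/s. Path length L = v·t = 0.04500 m/s × 346.7 s = 15.60 m.
Convert: Hardness H = 0.3849 GPa = 3.849e+08 Pa.
Convert: Contact area A = 252.7 mm² = 2.527e-04 m².
In SI base units, W = 43.36 N, H = 3.849e+08 Pa, K = 2.672e-04.
Worn volume V = K·W·L/H = 2.672e-04 · 43.36 · 15.60 / 3.849e+08 = 4.696e-10 m³.
Depth h = V/A = 4.696e-10 / 2.527e-04 = 1.858e-06 m.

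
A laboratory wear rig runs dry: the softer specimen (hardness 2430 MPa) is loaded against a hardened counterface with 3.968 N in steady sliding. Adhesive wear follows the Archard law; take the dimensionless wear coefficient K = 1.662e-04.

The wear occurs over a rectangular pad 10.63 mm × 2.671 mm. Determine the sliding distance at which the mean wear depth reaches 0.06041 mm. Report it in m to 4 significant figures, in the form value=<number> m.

value=6320 m

The intermediates are displayed rounded; all arithmetic runs at full float precision, and rounded just once, at 4 significant figures.
Convert: Hardness H = 2430 MPa = 2.430e+09 Pa.
Convert: Pad sides 10.63 mm × 2.671 mm = 0.01063 m × 0.002671 m. Contact area A = 0.01063 m × 0.002671 m = 2.839e-05 m².
Convert: Depth limit h_lim = 0.06041 mm = 6.041e-05 m.
Expressed in SI base units: W = 3.968 N, H = 2.430e+09 Pa, K = 1.662e-04.
Permissible volume V_lim = h_lim·A = 6.041e-05 · 2.839e-05 = 1.715e-09 m³.
So the life L = V_lim·H/(K·W) = 1.715e-09 · 2.430e+09 / (1.662e-04 · 3.968) = 6320 m.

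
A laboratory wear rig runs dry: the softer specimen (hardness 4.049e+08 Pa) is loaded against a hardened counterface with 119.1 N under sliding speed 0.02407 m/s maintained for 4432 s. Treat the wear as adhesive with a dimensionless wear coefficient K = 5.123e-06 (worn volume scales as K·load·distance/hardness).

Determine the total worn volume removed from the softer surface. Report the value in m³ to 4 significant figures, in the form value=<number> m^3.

The algebra runs at exact precision, and displayed values are rounded, and a single final rounding to four significant digits.
Convert: Distance L = v·t = 0.02407 m/s × 4432 s = 106.7 m.
SI base units throughout: W = 119.1 N, H = 4.049e+08 Pa, K = 5.123e-06.
Volume removed: V = K·W·L/H = 5.123e-06 · 119.1 · 106.7 / 4.049e+08 = 1.608e-10 m³.

value=1.608e-10 m^3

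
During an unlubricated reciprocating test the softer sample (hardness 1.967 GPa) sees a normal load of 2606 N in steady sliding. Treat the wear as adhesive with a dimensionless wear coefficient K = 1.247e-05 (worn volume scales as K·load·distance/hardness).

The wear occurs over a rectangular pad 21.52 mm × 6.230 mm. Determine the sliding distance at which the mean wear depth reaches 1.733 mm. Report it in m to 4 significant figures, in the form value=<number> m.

value=1.406e+04 m

All working math holds exact precision — intermediates are displayed rounded, and one final rounding to 4 significant digits.
Hardness H = 1.967 GPa = 1.967e+09 Pa.
Pad sides 21.52 mm × 6.230 mm = 0.02152 m × 0.006230 m. Contact area A = 0.02152 m × 0.006230 m = 1.341e-04 m².
Depth limit h_lim = 1.733 mm = 0.001733 m.
Restated in SI base units: W = 2606 N, H = 1.967e+09 Pa, K = 1.247e-05.
At the depth limit, V_lim = h_lim·A = 0.001733 · 1.341e-04 = 2.323e-07 m³.
Sliding life L = V_lim·H/(K·W) = 2.323e-07 · 1.967e+09 / (1.247e-05 · 2606) = 1.406e+04 m.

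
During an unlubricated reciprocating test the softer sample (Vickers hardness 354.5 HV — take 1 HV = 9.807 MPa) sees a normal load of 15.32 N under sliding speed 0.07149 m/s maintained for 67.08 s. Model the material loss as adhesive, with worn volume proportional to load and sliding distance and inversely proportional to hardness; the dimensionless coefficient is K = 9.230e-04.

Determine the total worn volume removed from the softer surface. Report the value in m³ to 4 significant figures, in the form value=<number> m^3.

All working math maintains full precision, and the intermediates are shown rounded, and a lone final rounding, at four significant digits.
Distance L = v·t = 0.07149 m/s × 67.08 s = 4.796 m.
Hardness H = 354.5 HV × 9.807 MPa/HV = 3477 MPa = 3.477e+09 Pa.
Expressed in SI base units: W = 15.32 N, H = 3.477e+09 Pa, K = 9.230e-04.
The Archard volume V = K·W·L/H = 9.230e-04 · 15.32 · 4.796 / 3.477e+09 = 1.951e-11 m³.

value=1.951e-11 m^3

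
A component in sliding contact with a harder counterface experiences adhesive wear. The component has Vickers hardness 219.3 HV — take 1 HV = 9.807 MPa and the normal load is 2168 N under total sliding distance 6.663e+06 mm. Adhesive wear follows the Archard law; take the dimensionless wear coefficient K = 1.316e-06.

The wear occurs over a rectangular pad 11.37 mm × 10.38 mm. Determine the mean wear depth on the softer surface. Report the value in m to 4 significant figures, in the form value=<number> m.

value=7.489e-05 m

The computation maintains full precision; intermediate values appear rounded; a lone final rounding, at four significant figures.
Path length L = 6.663e+06 mm = 6663 m.
Hardness H = 219.3 HV × 9.807 MPa/HV = 2151 MPa = 2.151e+09 Pa.
Pad sides 11.37 mm × 10.38 mm = 0.01137 m × 0.01038 m. Contact area A = 0.01137 m × 0.01038 m = 1.180e-04 m².
In SI base units, W = 2168 N, H = 2.151e+09 Pa, K = 1.316e-06.
Apply Archard: V = K·W·L/H = 1.316e-06 · 2168 · 6663 / 2.151e+09 = 8.839e-09 m³.
Depth of wear h = V/A = 8.839e-09 / 1.180e-04 = 7.489e-05 m.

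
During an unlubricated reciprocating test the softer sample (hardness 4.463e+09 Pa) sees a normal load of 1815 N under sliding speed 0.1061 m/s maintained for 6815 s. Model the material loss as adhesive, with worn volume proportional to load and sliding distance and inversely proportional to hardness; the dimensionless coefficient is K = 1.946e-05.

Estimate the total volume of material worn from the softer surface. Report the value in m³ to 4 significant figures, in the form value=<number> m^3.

value=5.722e-09 m^3

Intermediates appear rounded — all arithmetic maintains full float precision; rounded just once, at 4 significant digits.
Sliding distance L = v·t = 0.1061 m/s × 6815 s = 723.1 m.
In SI base units: W = 1815 N, H = 4.463e+09 Pa, K = 1.946e-05.
The Archard volume V = K·W·L/H = 1.946e-05 · 1815 · 723.1 / 4.463e+09 = 5.722e-09 m³.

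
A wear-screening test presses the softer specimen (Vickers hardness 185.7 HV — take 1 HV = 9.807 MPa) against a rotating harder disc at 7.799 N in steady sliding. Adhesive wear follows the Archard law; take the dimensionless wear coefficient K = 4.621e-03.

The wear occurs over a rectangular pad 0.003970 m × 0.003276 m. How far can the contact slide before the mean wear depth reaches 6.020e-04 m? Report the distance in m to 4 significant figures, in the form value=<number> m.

value=395.6 m

Intermediate values are displayed rounded — the algebra maintains full precision — a single final rounding: 4 significant figures.
Convert: Hardness H = 185.7 HV × 9.807 MPa/HV = 1821 MPa = 1.821e+09 Pa.
Convert: Contact area A = 0.003970 m × 0.003276 m = 1.301e-05 m².
Restated in SI base units: W = 7.799 N, H = 1.821e+09 Pa, K = 4.621e-03.
Limit volume V_lim = h_lim·A = 6.020e-04 · 1.301e-05 = 7.829e-09 m³.
Life L = V_lim·H/(K·W) = 7.829e-09 · 1.821e+09 / (4.621e-03 · 7.799) = 395.6 m.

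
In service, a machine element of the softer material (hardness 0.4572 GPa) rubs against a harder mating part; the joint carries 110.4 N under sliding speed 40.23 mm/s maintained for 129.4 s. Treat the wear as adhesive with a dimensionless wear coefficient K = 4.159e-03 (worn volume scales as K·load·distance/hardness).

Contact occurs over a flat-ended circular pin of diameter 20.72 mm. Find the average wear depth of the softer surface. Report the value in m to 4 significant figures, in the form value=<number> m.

Intermediates are displayed rounded. The algebra runs at full precision. Rounded just once: four significant figures.
Convert: Sliding speed v = 40.23 mm/s = 0.04023 m/s. The distance L = v·t = 0.04023 m/s × 129.4 s = 5.206 m.
Convert: Hardness H = 0.4572 GPa = 4.572e+08 Pa.
Convert: Pin diameter d = 20.72 mm = 0.02072 m. Contact area A = π·d²/4 = π·(0.02072 m)²/4 = 3.372e-04 m².
In SI base units, W = 110.4 N, H = 4.572e+08 Pa, K = 4.159e-03.
Worn volume V = K·W·L/H = 4.159e-03 · 110.4 · 5.206 / 4.572e+08 = 5.228e-09 m³.
Depth of wear h = V/A = 5.228e-09 / 3.372e-04 = 1.550e-05 m.

value=1.550e-05 m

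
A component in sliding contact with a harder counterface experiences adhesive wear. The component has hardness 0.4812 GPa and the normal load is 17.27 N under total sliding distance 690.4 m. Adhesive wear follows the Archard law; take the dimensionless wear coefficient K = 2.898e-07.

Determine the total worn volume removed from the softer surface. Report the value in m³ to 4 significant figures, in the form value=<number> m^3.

Each operation holds full precision. Intermediate values are displayed rounded; one final rounding, at four significant figures.
Convert: Hardness H = 0.4812 GPa = 4.812e+08 Pa.
In SI base units, W = 17.27 N, H = 4.812e+08 Pa, K = 2.898e-07.
Volume removed: V = K·W·L/H = 2.898e-07 · 17.27 · 690.4 / 4.812e+08 = 7.181e-12 m³.

value=7.181e-12 m^3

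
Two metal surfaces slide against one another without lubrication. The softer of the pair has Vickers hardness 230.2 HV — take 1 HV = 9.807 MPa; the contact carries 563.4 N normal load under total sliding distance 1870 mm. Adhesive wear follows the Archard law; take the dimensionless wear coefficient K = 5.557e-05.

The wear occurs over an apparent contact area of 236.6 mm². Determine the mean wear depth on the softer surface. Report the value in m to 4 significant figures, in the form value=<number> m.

value=1.096e-07 m

The computation maintains full float precision; the intermediates are printed rounded; a lone final rounding: four significant digits.
Convert: Sliding distance L = 1870 mm = 1.870 m.
Convert: Hardness H = 230.2 HV × 9.807 MPa/HV = 2258 MPa = 2.258e+09 Pa.
Convert: Contact area A = 236.6 mm² = 2.366e-04 m².
Collected in SI base units: W = 563.4 N, H = 2.258e+09 Pa, K = 5.557e-05.
By Archard's law, V = K·W·L/H = 5.557e-05 · 563.4 · 1.870 / 2.258e+09 = 2.593e-11 m³.
Mean depth h = V/A = 2.593e-11 / 2.366e-04 = 1.096e-07 m.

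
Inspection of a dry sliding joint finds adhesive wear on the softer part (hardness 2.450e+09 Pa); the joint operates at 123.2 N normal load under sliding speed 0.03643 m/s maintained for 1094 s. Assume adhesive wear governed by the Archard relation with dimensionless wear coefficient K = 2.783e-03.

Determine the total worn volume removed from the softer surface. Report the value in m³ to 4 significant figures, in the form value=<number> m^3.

Printed values are rounded. The algebra holds exact precision, and a lone final rounding: four significant digits.
Convert: Distance covered L = v·t = 0.03643 m/s × 1094 s = 39.85 m.
Expressed in SI base units: W = 123.2 N, H = 2.450e+09 Pa, K = 2.783e-03.
Volume removed: V = K·W·L/H = 2.783e-03 · 123.2 · 39.85 / 2.450e+09 = 5.577e-09 m³.

value=5.577e-09 m^3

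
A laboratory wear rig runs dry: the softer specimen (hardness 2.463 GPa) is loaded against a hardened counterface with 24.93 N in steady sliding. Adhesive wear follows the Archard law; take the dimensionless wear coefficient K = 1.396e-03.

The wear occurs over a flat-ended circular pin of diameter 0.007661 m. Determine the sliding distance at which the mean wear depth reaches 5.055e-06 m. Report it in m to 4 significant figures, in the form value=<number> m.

value=16.49 m

Intermediate values are shown rounded; the algebra maintains exact precision; one last rounding to 4 significant digits.
Hardness H = 2.463 GPa = 2.463e+09 Pa.
Contact area A = π·d²/4 = π·(0.007661 m)²/4 = 4.610e-05 m².
Working in SI base units: W = 24.93 N, H = 2.463e+09 Pa, K = 1.396e-03.
Allowed volume V_lim = h_lim·A = 5.055e-06 · 4.610e-05 = 2.330e-10 m³.
Sliding life L = V_lim·H/(K·W) = 2.330e-10 · 2.463e+09 / (1.396e-03 · 24.93) = 16.49 m.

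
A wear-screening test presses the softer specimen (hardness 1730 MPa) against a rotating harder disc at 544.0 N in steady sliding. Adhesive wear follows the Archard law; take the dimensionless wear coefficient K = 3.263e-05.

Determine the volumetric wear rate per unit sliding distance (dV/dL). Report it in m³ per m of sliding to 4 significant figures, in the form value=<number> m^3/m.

value=1.026e-11 m^3/m

All arithmetic runs at full float precision — the intermediates are shown rounded; one final rounding, at four significant figures.
Convert: Hardness H = 1730 MPa = 1.730e+09 Pa.
Restated in SI base units: W = 544.0 N, H = 1.730e+09 Pa, K = 3.263e-05.
The wear rate dV/dL = K·W/H, per unit distance: 3.263e-05 · 544.0 / 1.730e+09 = 1.026e-11 m³/m.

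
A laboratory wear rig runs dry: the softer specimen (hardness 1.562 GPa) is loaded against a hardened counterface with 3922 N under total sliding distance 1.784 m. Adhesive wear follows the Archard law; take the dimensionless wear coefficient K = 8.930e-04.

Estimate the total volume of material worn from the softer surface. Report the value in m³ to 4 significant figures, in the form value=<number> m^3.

value=4.000e-09 m^3

Printed values are rounded. The computation runs at full float precision — rounded once at the end to four significant digits.
Convert: Hardness H = 1.562 GPa = 1.562e+09 Pa.
As SI base values: W = 3922 N, H = 1.562e+09 Pa, K = 8.930e-04.
The Archard volume V = K·W·L/H = 8.930e-04 · 3922 · 1.784 / 1.562e+09 = 4.000e-09 m³.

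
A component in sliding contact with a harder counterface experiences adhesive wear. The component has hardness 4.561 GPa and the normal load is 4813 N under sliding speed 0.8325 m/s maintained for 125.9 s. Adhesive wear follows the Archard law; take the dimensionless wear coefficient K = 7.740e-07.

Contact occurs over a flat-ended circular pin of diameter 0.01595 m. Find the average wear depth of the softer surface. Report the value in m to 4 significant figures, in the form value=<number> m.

value=4.284e-07 m

Each operation maintains full precision, and intermediates are displayed rounded — one last rounding: four significant digits.
Convert: Distance L = v·t = 0.8325 m/s × 125.9 s = 104.8 m.
Convert: Hardness H = 4.561 GPa = 4.561e+09 Pa.
Convert: Contact area A = π·d²/4 = π·(0.01595 m)²/4 = 1.998e-04 m².
SI base units throughout: W = 4813 N, H = 4.561e+09 Pa, K = 7.740e-07.
The Archard volume V = K·W·L/H = 7.740e-07 · 4813 · 104.8 / 4.561e+09 = 8.561e-11 m³.
Wear depth h = V/A = 8.561e-11 / 1.998e-04 = 4.284e-07 m.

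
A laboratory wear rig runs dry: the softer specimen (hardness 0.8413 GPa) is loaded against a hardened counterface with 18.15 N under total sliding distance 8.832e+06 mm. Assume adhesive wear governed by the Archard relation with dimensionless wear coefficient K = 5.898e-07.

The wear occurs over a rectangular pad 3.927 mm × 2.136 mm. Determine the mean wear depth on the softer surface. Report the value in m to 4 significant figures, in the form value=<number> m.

value=1.340e-05 m

Every step keeps exact precision, and shown intermediates are rounded — rounded once at the end to 4 significant figures.
Convert: Path length L = 8.832e+06 mm = 8832 m.
Convert: Hardness H = 0.8413 GPa = 8.413e+08 Pa.
Convert: Pad sides 3.927 mm × 2.136 mm = 0.003927 m × 0.002136 m. Contact area A = 0.003927 m × 0.002136 m = 8.388e-06 m².
SI base units throughout: W = 18.15 N, H = 8.413e+08 Pa, K = 5.898e-07.
Archard volume V = K·W·L/H = 5.898e-07 · 18.15 · 8832 / 8.413e+08 = 1.124e-10 m³.
Average depth h = V/A = 1.124e-10 / 8.388e-06 = 1.340e-05 m.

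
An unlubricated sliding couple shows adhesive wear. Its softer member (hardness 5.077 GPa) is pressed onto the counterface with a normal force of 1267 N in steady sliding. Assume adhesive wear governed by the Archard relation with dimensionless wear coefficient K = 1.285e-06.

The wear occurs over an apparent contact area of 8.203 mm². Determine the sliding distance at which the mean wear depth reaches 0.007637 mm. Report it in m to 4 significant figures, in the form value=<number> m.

All arithmetic maintains exact precision — intermediate values are printed rounded — rounded once at the end to four significant digits.
Convert: Hardness H = 5.077 GPa = 5.077e+09 Pa.
Convert: Contact area A = 8.203 mm² = 8.203e-06 m².
Convert: Depth limit h_lim = 0.007637 mm = 7.637e-06 m.
In SI base units, W = 1267 N, H = 5.077e+09 Pa, K = 1.285e-06.
Wearable volume V_lim = h_lim·A = 7.637e-06 · 8.203e-06 = 6.265e-11 m³.
Thus life L = V_lim·H/(K·W) = 6.265e-11 · 5.077e+09 / (1.285e-06 · 1267) = 195.4 m.

value=195.4 m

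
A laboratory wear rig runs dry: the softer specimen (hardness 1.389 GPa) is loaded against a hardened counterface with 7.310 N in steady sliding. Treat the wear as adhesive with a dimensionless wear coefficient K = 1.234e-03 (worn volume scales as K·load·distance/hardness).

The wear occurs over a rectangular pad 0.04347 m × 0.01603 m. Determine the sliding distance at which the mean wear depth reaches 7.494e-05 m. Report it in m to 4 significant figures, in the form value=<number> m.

Every step maintains exact precision. The intermediates are displayed rounded; a single final rounding: 4 significant figures.
Hardness H = 1.389 GPa = 1.389e+09 Pa.
Contact area A = 0.04347 m × 0.01603 m = 6.968e-04 m².
As SI base values: W = 7.310 N, H = 1.389e+09 Pa, K = 1.234e-03.
Volume at the limit: V_lim = h_lim·A = 7.494e-05 · 6.968e-04 = 5.222e-08 m³.
Thus life L = V_lim·H/(K·W) = 5.222e-08 · 1.389e+09 / (1.234e-03 · 7.310) = 8041 m.

value=8041 m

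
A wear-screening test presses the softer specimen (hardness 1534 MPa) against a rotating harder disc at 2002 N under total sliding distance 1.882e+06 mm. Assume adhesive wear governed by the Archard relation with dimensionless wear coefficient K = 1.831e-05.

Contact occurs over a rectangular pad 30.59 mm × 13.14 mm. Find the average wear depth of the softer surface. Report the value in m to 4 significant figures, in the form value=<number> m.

value=1.119e-04 m

All working math keeps full precision; intermediate values appear rounded — one final rounding, at 4 significant digits.
Convert: Distance L = 1.882e+06 mm = 1882 m.
Convert: Hardness H = 1534 MPa = 1.534e+09 Pa.
Convert: Pad sides 30.59 mm × 13.14 mm = 0.03059 m × 0.01314 m. Contact area A = 0.03059 m × 0.01314 m = 4.020e-04 m².
In SI base units: W = 2002 N, H = 1.534e+09 Pa, K = 1.831e-05.
Archard relation: V = K·W·L/H = 1.831e-05 · 2002 · 1882 / 1.534e+09 = 4.497e-08 m³.
Mean wear depth h = V/A = 4.497e-08 / 4.020e-04 = 1.119e-04 m.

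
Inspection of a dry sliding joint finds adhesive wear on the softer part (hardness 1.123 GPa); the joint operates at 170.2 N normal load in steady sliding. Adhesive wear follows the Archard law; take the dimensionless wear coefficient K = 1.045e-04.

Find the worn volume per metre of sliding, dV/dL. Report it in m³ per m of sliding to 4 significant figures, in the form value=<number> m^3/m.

value=1.584e-11 m^3/m

The intermediates are displayed rounded; every step carries full float precision. Rounded once at the end to 4 significant digits.
Convert: Hardness H = 1.123 GPa = 1.123e+09 Pa.
Working in SI base units: W = 170.2 N, H = 1.123e+09 Pa, K = 1.045e-04.
Rate of wear dV/dL = K·W/H (independent of L): 1.045e-04 · 170.2 / 1.123e+09 = 1.584e-11 m³/m.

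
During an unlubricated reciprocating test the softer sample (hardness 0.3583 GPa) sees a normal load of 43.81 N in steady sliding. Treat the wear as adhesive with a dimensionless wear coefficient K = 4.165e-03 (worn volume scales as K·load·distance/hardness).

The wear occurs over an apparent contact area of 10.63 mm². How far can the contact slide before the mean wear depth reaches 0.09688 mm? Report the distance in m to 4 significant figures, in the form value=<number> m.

value=2.022 m

All arithmetic runs at exact precision, and the intermediates are printed rounded, and one final rounding, at 4 significant figures.
Hardness H = 0.3583 GPa = 3.583e+08 Pa.
Contact area A = 10.63 mm² = 1.063e-05 m².
Depth limit h_lim = 0.09688 mm = 9.688e-05 m.
In SI base units, W = 43.81 N, H = 3.583e+08 Pa, K = 4.165e-03.
Permissible volume V_lim = h_lim·A = 9.688e-05 · 1.063e-05 = 1.030e-09 m³.
So the life L = V_lim·H/(K·W) = 1.030e-09 · 3.583e+08 / (4.165e-03 · 43.81) = 2.022 m.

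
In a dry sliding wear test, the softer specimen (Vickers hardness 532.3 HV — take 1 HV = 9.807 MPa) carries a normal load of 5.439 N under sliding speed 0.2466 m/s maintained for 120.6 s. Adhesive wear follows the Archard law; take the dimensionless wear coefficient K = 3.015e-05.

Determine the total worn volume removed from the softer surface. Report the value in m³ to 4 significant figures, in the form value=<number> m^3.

Printed values are rounded — the algebra holds full float precision, and a lone final rounding to 4 significant figures.
Convert: Path length L = v·t = 0.2466 m/s × 120.6 s = 29.74 m.
Convert: Hardness H = 532.3 HV × 9.807 MPa/HV = 5220 MPa = 5.220e+09 Pa.
Working in SI base units: W = 5.439 N, H = 5.220e+09 Pa, K = 3.015e-05.
Volume removed: V = K·W·L/H = 3.015e-05 · 5.439 · 29.74 / 5.220e+09 = 9.342e-13 m³.

value=9.342e-13 m^3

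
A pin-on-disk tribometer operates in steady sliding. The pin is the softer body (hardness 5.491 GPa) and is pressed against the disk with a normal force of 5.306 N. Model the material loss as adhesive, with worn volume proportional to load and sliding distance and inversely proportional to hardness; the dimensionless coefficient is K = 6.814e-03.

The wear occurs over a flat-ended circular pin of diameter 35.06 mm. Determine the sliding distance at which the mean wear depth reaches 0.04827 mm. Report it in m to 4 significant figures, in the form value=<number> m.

value=7077 m

Printed values are rounded. All working math keeps full float precision; one last rounding: four significant figures.
Hardness H = 5.491 GPa = 5.491e+09 Pa.
Pin diameter d = 35.06 mm = 0.03506 m. Contact area A = π·d²/4 = π·(0.03506 m)²/4 = 9.654e-04 m².
Depth limit h_lim = 0.04827 mm = 4.827e-05 m.
As SI base values: W = 5.306 N, H = 5.491e+09 Pa, K = 6.814e-03.
Limit volume V_lim = h_lim·A = 4.827e-05 · 9.654e-04 = 4.660e-08 m³.
Thus life L = V_lim·H/(K·W) = 4.660e-08 · 5.491e+09 / (6.814e-03 · 5.306) = 7077 m.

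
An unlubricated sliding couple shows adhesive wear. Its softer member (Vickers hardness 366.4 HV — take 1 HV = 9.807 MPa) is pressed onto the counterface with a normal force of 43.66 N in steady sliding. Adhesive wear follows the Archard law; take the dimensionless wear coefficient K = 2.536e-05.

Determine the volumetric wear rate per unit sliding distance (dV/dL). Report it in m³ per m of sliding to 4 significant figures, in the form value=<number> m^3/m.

The intermediates are shown rounded. The computation keeps full float precision; a lone final rounding: four significant digits.
Hardness H = 366.4 HV × 9.807 MPa/HV = 3593 MPa = 3.593e+09 Pa.
In SI base units, W = 43.66 N, H = 3.593e+09 Pa, K = 2.536e-05.
Sliding wear rate dV/dL = K·W/H, so: 2.536e-05 · 43.66 / 3.593e+09 = 3.081e-13 m³/m.

value=3.081e-13 m^3/m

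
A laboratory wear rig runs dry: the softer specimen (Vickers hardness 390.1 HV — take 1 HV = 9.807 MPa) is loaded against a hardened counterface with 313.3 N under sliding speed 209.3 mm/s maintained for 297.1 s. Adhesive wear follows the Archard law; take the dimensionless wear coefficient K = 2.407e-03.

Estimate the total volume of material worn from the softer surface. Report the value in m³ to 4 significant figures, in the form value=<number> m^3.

All arithmetic maintains full float precision — shown intermediates are rounded — rounded just once, at 4 significant digits.
Convert: Sliding speed v = 209.3 mm/s = 0.2093 m/s. Distance covered L = v·t = 0.2093 m/s × 297.1 s = 62.18 m.
Convert: Hardness H = 390.1 HV × 9.807 MPa/HV = 3826 MPa = 3.826e+09 Pa.
Expressed in SI base units: W = 313.3 N, H = 3.826e+09 Pa, K = 2.407e-03.
By Archard's law, V = K·W·L/H = 2.407e-03 · 313.3 · 62.18 / 3.826e+09 = 1.226e-08 m³.

value=1.226e-08 m^3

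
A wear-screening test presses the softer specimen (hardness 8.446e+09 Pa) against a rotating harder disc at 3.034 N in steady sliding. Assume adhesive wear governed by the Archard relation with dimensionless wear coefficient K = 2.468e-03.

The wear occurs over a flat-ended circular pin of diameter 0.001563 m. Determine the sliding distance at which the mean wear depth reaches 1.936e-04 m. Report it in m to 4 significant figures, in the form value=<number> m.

value=419.0 m

Intermediates are shown rounded; each operation runs at exact precision — rounded once at the end: four significant digits.
Convert: Contact area A = π·d²/4 = π·(0.001563 m)²/4 = 1.919e-06 m².
Working in SI base units: W = 3.034 N, H = 8.446e+09 Pa, K = 2.468e-03.
Allowed volume V_lim = h_lim·A = 1.936e-04 · 1.919e-06 = 3.715e-10 m³.
Life L = V_lim·H/(K·W) = 3.715e-10 · 8.446e+09 / (2.468e-03 · 3.034) = 419.0 m.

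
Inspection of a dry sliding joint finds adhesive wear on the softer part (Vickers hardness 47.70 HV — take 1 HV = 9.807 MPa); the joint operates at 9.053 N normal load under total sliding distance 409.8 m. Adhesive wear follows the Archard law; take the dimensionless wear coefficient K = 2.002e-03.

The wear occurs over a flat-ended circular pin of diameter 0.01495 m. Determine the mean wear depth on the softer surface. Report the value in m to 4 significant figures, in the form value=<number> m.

Each operation holds full precision — intermediate values appear rounded, and rounded just once to 4 significant figures.
Hardness H = 47.70 HV × 9.807 MPa/HV = 467.8 MPa = 4.678e+08 Pa.
Contact area A = π·d²/4 = π·(0.01495 m)²/4 = 1.755e-04 m².
Working in SI base units: W = 9.053 N, H = 4.678e+08 Pa, K = 2.002e-03.
Archard volume V = K·W·L/H = 2.002e-03 · 9.053 · 409.8 / 4.678e+08 = 1.588e-08 m³.
Depth of wear h = V/A = 1.588e-08 / 1.755e-04 = 9.045e-05 m.

value=9.045e-05 m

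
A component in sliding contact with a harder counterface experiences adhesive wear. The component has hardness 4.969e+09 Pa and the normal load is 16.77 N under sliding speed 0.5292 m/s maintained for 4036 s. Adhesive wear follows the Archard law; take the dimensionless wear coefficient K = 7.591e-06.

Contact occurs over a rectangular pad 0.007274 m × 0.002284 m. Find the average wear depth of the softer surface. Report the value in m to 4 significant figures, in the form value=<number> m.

value=3.294e-06 m

All arithmetic keeps full float precision; the intermediates are displayed rounded, and a lone final rounding: 4 significant figures.
Path length L = v·t = 0.5292 m/s × 4036 s = 2136 m.
Contact area A = 0.007274 m × 0.002284 m = 1.661e-05 m².
Expressed in SI base units: W = 16.77 N, H = 4.969e+09 Pa, K = 7.591e-06.
Worn volume V = K·W·L/H = 7.591e-06 · 16.77 · 2136 / 4.969e+09 = 5.472e-11 m³.
Mean wear depth h = V/A = 5.472e-11 / 1.661e-05 = 3.294e-06 m.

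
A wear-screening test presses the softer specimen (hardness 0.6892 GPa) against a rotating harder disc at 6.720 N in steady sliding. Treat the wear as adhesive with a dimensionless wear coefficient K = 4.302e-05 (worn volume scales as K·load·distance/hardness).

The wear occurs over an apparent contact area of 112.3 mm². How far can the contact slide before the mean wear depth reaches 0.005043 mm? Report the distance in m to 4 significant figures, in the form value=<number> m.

value=1350 m

The algebra maintains full precision, and intermediate values are printed rounded — a single final rounding to 4 significant digits.
Hardness H = 0.6892 GPa = 6.892e+08 Pa.
Contact area A = 112.3 mm² = 1.123e-04 m².
Depth limit h_lim = 0.005043 mm = 5.043e-06 m.
Collected in SI base units: W = 6.720 N, H = 6.892e+08 Pa, K = 4.302e-05.
Permissible volume V_lim = h_lim·A = 5.043e-06 · 1.123e-04 = 5.663e-10 m³.
Inverting, life L = V_lim·H/(K·W) = 5.663e-10 · 6.892e+08 / (4.302e-05 · 6.720) = 1350 m.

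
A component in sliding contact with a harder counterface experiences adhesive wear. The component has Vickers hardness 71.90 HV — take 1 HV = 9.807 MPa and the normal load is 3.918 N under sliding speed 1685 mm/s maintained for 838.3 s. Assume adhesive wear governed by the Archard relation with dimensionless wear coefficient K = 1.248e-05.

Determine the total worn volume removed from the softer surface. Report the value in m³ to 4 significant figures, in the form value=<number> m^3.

value=9.795e-11 m^3

The computation maintains exact precision; the intermediates are shown rounded; rounded just once, at 4 significant figures.
Convert: Sliding speed v = 1685 mm/s = 1.685 m/s. The distance L = v·t = 1.685 m/s × 838.3 s = 1413 m.
Convert: Hardness H = 71.90 HV × 9.807 MPa/HV = 705.1 MPa = 7.051e+08 Pa.
In SI base units: W = 3.918 N, H = 7.051e+08 Pa, K = 1.248e-05.
Volume removed: V = K·W·L/H = 1.248e-05 · 3.918 · 1413 / 7.051e+08 = 9.795e-11 m³.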